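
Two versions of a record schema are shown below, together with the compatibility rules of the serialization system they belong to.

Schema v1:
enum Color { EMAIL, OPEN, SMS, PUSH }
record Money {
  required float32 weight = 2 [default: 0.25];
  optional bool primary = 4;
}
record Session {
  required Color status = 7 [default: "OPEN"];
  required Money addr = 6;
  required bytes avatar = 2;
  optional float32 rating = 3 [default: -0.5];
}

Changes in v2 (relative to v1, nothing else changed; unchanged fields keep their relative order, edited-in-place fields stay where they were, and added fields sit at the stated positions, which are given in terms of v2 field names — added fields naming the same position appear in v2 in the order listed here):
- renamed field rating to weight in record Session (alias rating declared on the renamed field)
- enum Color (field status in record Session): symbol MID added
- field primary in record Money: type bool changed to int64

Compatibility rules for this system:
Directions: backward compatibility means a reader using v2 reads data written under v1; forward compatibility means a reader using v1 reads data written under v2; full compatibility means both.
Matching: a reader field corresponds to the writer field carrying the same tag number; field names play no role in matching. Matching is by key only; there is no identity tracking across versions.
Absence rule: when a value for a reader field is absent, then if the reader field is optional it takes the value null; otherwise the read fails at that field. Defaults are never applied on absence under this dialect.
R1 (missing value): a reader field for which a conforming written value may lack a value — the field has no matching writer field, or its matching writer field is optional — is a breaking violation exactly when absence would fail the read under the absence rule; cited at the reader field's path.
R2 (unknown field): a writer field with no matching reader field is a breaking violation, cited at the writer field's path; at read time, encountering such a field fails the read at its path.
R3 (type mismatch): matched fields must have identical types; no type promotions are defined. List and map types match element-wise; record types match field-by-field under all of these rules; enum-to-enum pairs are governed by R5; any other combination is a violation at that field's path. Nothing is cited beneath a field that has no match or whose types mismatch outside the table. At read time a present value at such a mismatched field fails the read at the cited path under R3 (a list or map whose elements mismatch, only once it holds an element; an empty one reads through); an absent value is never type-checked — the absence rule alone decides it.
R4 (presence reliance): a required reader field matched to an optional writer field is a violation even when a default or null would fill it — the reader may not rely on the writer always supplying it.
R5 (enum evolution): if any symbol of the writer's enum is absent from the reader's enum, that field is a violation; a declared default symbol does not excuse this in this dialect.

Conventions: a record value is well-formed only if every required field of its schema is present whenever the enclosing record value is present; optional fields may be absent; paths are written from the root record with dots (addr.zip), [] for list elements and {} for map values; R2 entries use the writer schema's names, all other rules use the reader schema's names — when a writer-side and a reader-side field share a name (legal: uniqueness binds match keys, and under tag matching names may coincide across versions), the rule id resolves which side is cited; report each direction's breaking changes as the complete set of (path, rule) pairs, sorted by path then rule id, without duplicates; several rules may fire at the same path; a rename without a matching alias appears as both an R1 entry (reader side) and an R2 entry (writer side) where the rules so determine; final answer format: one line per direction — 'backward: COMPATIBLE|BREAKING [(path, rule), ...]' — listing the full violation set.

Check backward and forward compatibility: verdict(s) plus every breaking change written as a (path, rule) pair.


backward: BREAKING [(addr.primary, R3)]; forward: BREAKING [(addr.primary, R3), (status, R5)]

arrows below run writer -> reader for Session
backward for Session (reader v2, writer v1):
  writer required, Color -> Color: reader status maps from writer status
  writer required, Money -> Money: reader addr maps from writer addr
  writer required, bytes -> bytes: reader avatar maps from writer avatar
  writer optional, float32 -> float32: reader weight maps from writer rating
  writer required, float32 -> float32: reader addr.weight maps from writer addr.weight
  writer optional, bool -> int64: reader addr.primary maps from writer addr.primary
  R3 fires at addr.primary
  => backward verdict for Session: BREAKING, 1 violation(s)
forward for Session (reader v1, writer v2):
  writer required, Color -> Color: reader status maps from writer status
  writer required, Money -> Money: reader addr maps from writer addr
  writer required, bytes -> bytes: reader avatar maps from writer avatar
  writer optional, float32 -> float32: reader rating maps from writer weight
  writer required, float32 -> float32: reader addr.weight maps from writer addr.weight
  writer optional, int64 -> bool: reader addr.primary maps from writer addr.primary
  R3 fires at addr.primary
  R5 fires at status
  => forward verdict for Session: BREAKING, 2 violation(s)


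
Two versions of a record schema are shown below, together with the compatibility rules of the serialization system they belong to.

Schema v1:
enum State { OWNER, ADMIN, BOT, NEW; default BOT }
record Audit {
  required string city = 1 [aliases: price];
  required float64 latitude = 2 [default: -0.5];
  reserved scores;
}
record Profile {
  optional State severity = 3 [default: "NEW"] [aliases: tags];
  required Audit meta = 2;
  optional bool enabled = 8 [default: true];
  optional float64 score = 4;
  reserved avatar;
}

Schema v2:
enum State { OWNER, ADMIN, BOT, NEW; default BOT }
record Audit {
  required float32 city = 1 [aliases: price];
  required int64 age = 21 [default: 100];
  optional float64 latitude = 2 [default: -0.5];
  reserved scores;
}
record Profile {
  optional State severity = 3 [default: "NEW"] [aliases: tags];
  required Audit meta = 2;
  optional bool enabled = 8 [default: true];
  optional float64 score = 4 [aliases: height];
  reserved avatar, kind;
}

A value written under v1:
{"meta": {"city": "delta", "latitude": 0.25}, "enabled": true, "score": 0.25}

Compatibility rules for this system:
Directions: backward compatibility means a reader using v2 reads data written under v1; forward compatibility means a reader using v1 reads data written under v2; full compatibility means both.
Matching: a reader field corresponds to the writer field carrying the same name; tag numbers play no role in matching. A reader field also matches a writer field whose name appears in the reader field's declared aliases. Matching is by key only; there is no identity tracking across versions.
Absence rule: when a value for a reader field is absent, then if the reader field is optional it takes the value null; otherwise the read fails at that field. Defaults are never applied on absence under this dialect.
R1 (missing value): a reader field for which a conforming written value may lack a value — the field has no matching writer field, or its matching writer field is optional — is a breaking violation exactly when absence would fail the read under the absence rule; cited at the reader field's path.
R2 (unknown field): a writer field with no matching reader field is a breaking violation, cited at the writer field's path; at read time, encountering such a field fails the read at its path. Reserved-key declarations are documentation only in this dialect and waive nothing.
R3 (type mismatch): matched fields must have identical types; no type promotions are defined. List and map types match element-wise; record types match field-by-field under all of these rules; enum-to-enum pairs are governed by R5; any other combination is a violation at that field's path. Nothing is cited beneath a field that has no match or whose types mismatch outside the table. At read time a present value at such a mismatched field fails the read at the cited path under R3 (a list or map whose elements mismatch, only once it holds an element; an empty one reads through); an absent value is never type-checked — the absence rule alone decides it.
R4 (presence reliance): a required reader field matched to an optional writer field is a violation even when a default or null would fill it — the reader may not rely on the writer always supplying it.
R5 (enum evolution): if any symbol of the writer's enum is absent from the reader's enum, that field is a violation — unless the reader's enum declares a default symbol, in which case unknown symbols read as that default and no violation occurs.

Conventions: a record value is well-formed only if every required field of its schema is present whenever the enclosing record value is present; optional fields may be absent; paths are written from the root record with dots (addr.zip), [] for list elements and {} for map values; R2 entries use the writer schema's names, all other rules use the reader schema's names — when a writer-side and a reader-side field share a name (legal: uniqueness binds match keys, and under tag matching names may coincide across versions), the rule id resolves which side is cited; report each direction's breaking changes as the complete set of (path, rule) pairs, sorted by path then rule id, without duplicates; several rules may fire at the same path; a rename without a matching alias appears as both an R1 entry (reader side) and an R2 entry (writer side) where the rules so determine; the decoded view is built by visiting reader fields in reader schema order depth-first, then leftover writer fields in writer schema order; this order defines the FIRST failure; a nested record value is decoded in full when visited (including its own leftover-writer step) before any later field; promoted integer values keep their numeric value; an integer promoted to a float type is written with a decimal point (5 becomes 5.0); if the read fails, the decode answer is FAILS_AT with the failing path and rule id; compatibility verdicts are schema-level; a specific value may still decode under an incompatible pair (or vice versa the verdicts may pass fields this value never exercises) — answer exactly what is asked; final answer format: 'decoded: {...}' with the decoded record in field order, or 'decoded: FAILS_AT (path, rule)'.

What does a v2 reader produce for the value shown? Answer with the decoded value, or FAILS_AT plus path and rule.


decoded: FAILS_AT (meta.city, R3)

the writer's type comes first in each Profile pair
decode walk for Profile under reader schema v2:
  severity := null (absent, optional -> null)
  read fails at meta.city under R3
  => FAILS_AT (meta.city, R3)
ruling out the remaining Profile differences:
  added field age to record Audit: required int64, tag 21, default 100 (in v2 it sits immediately before latitude) -> matters for Profile compatibility verdicts, not for this value's decode
  field latitude in record Audit: required changed to optional -> matters for Profile compatibility verdicts, not for this value's decode


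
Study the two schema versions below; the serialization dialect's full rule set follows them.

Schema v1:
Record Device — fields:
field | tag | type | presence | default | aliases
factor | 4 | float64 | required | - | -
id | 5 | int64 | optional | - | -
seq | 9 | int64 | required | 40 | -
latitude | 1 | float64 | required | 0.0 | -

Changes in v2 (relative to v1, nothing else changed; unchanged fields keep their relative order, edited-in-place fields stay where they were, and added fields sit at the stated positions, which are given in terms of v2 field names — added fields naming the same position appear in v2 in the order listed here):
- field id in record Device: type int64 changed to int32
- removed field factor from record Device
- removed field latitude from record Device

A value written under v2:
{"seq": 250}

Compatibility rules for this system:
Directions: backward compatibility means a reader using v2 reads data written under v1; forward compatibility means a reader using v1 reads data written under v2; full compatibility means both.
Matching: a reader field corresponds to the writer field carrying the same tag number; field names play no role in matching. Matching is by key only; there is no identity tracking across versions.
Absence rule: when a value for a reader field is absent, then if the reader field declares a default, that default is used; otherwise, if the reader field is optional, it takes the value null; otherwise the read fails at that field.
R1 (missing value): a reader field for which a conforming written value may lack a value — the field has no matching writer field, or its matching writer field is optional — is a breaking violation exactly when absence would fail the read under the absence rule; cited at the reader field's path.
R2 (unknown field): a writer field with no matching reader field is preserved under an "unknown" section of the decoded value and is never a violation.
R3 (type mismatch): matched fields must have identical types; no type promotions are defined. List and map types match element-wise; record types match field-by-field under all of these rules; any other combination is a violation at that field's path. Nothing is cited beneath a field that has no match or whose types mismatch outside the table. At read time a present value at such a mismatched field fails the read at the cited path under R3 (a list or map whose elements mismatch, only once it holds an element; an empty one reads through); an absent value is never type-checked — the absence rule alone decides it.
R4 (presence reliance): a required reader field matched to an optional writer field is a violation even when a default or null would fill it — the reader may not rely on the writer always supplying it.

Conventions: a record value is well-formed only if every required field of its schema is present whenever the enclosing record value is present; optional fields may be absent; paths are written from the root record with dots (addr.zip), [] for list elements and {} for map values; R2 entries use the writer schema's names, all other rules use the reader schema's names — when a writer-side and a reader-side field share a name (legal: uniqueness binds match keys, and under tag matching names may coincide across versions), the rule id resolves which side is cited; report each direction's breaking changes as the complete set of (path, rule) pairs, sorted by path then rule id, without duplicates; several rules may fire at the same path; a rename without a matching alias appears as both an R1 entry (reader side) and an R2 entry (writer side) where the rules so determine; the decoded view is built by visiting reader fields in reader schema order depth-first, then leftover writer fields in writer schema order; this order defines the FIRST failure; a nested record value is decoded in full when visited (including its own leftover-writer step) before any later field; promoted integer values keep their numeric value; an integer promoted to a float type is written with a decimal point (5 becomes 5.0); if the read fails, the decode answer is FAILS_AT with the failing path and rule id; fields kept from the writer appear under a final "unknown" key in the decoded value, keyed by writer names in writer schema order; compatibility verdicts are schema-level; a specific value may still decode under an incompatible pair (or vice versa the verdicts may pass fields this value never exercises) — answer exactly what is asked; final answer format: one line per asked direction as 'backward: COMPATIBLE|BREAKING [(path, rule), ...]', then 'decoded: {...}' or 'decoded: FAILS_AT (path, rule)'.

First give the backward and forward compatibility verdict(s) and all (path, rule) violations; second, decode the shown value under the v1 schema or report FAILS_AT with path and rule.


each type pair in Device: writer, then reader
checking backward for Device: reader v2 against writer v1:
  writer optional, int64 -> int32: reader id maps from writer id
  writer required, int64 -> int64: reader seq maps from writer seq
  writer factor: unknown to reader
  writer latitude: unknown to reader
  violation R3 at id
  => 1 violation(s): backward is BREAKING for Device
checking forward for Device: reader v1 against writer v2:
  factor: no writer-side match
  writer optional, int32 -> int64: reader id maps from writer id
  writer required, int64 -> int64: reader seq maps from writer seq
  latitude: no writer-side match
  violation R1 at factor
  violation R3 at id
  => 2 violation(s): forward is BREAKING for Device
migrating the Device value to v1:
  read fails at factor under R1 (no fill)
  => FAILS_AT (factor, R1)

backward: BREAKING [(id, R3)]; forward: BREAKING [(factor, R1), (id, R3)]; decoded: FAILS_AT (factor, R1)


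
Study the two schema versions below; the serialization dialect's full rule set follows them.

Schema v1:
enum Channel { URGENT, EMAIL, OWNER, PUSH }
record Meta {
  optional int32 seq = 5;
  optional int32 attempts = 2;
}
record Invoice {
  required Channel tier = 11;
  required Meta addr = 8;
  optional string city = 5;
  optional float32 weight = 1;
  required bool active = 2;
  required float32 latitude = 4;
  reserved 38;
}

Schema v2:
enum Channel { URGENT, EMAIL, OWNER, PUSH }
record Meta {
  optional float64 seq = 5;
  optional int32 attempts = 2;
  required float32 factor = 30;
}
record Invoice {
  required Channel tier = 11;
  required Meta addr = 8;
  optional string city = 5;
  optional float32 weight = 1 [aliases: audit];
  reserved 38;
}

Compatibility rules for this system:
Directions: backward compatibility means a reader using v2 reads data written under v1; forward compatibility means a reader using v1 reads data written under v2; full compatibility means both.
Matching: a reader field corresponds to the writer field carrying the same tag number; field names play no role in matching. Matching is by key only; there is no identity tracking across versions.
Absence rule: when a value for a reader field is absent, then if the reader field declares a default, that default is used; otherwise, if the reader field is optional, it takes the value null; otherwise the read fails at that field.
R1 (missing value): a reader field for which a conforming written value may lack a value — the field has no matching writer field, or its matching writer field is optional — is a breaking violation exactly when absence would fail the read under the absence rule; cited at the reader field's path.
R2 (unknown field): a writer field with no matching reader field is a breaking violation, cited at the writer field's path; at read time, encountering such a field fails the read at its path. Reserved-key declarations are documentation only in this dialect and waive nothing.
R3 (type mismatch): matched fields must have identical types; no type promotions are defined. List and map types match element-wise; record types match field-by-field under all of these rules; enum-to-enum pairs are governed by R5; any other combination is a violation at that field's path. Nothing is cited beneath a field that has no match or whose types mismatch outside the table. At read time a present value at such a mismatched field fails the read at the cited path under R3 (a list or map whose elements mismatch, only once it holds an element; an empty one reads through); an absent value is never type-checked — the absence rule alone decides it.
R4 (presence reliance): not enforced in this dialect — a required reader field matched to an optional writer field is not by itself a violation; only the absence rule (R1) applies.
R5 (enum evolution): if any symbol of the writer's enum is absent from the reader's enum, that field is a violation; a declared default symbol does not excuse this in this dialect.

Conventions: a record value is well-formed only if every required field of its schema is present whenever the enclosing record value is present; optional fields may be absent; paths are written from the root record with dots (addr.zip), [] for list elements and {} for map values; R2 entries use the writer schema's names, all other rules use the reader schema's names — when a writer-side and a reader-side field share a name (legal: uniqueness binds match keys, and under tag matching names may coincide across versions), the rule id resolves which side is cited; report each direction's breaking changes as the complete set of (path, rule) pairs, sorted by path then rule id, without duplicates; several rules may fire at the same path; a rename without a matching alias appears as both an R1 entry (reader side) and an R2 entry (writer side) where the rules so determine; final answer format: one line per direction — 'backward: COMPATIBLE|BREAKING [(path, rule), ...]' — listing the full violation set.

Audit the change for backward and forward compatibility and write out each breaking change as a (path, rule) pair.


arrows below run writer -> reader for Invoice
backward analysis of Invoice with v2 as reader and v1 as writer:
  writer required, Channel -> Channel: reader tier maps from writer tier
  writer required, Meta -> Meta: reader addr maps from writer addr
  writer optional, string -> string: reader city maps from writer city
  writer optional, float32 -> float32: reader weight maps from writer weight
  writer field active has no reader counterpart
  writer field latitude has no reader counterpart
  writer optional, int32 -> float64: reader addr.seq maps from writer addr.seq
  writer optional, int32 -> int32: reader addr.attempts maps from writer addr.attempts
  addr.factor: no writer match
  breaking: (active, R2)
  breaking: (addr.factor, R1)
  breaking: (addr.seq, R3)
  breaking: (latitude, R2)
  => 4 violation(s): backward is BREAKING for Invoice
forward analysis of Invoice with v1 as reader and v2 as writer:
  writer required, Channel -> Channel: reader tier maps from writer tier
  writer required, Meta -> Meta: reader addr maps from writer addr
  writer optional, string -> string: reader city maps from writer city
  writer optional, float32 -> float32: reader weight maps from writer weight
  active: no writer match
  latitude: no writer match
  writer optional, float64 -> int32: reader addr.seq maps from writer addr.seq
  writer optional, int32 -> int32: reader addr.attempts maps from writer addr.attempts
  writer field addr.factor has no reader counterpart
  breaking: (active, R1)
  breaking: (addr.factor, R2)
  breaking: (addr.seq, R3)
  breaking: (latitude, R1)
  => 4 violation(s): forward is BREAKING for Invoice

backward: BREAKING [(active, R2), (addr.factor, R1), (addr.seq, R3), (latitude, R2)]; forward: BREAKING [(active, R1), (addr.factor, R2), (addr.seq, R3), (latitude, R1)]


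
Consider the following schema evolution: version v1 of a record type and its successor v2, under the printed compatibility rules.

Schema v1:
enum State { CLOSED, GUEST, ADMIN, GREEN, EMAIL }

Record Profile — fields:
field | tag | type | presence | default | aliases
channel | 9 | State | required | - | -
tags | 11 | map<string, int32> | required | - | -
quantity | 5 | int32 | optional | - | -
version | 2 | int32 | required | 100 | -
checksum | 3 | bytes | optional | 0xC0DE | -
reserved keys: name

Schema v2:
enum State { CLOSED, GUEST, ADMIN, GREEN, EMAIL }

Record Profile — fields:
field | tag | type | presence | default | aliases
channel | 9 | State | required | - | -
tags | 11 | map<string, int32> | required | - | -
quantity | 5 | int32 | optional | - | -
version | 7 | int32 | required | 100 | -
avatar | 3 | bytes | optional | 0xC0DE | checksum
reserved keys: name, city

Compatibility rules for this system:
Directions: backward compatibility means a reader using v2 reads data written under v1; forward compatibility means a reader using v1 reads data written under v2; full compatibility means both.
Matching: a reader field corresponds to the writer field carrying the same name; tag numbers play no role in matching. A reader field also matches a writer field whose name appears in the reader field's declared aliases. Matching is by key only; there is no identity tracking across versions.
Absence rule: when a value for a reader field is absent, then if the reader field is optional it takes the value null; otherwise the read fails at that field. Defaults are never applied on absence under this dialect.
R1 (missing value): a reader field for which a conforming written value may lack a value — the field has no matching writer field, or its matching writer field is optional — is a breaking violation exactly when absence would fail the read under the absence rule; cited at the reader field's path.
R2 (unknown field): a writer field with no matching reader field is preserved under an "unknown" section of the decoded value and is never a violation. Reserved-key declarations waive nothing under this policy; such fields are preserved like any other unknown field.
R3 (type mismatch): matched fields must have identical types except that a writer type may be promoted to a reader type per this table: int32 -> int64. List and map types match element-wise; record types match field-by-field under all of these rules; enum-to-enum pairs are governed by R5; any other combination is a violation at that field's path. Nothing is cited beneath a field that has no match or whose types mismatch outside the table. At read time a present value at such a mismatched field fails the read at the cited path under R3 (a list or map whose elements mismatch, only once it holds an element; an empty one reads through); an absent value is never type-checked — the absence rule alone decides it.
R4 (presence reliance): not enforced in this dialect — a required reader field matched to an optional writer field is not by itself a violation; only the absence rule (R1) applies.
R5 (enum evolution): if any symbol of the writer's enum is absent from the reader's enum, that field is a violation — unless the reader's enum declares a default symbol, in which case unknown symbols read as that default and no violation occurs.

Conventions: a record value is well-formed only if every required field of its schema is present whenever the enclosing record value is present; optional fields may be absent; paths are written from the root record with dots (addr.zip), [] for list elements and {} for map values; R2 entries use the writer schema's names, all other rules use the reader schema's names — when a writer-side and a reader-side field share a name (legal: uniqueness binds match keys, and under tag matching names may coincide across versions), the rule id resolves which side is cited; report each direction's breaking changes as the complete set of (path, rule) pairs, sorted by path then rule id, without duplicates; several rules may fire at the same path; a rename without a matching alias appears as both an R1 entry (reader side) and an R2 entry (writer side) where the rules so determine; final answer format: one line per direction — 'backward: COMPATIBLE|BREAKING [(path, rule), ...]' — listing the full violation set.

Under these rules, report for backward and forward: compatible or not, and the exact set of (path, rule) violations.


arrows below run writer -> reader for Profile
backward pass over Profile, reader schema v2, writer schema v1:
  channel: State -> State, writer required; from channel
  tags: map<string, int32> -> map<string, int32>, writer required; from tags
  quantity: int32 -> int32, writer optional; from quantity
  version: int32 -> int32, writer required; from version
  avatar: bytes -> bytes, writer optional; from checksum
  => no violations; backward on Profile: COMPATIBLE
forward pass over Profile, reader schema v1, writer schema v2:
  channel: State -> State, writer required; from channel
  tags: map<string, int32> -> map<string, int32>, writer required; from tags
  quantity: int32 -> int32, writer optional; from quantity
  version: int32 -> int32, writer required; from version
  checksum: no writer-side match
  writer avatar: unknown to reader
  => no violations; forward on Profile: COMPATIBLE

backward: COMPATIBLE []; forward: COMPATIBLE []


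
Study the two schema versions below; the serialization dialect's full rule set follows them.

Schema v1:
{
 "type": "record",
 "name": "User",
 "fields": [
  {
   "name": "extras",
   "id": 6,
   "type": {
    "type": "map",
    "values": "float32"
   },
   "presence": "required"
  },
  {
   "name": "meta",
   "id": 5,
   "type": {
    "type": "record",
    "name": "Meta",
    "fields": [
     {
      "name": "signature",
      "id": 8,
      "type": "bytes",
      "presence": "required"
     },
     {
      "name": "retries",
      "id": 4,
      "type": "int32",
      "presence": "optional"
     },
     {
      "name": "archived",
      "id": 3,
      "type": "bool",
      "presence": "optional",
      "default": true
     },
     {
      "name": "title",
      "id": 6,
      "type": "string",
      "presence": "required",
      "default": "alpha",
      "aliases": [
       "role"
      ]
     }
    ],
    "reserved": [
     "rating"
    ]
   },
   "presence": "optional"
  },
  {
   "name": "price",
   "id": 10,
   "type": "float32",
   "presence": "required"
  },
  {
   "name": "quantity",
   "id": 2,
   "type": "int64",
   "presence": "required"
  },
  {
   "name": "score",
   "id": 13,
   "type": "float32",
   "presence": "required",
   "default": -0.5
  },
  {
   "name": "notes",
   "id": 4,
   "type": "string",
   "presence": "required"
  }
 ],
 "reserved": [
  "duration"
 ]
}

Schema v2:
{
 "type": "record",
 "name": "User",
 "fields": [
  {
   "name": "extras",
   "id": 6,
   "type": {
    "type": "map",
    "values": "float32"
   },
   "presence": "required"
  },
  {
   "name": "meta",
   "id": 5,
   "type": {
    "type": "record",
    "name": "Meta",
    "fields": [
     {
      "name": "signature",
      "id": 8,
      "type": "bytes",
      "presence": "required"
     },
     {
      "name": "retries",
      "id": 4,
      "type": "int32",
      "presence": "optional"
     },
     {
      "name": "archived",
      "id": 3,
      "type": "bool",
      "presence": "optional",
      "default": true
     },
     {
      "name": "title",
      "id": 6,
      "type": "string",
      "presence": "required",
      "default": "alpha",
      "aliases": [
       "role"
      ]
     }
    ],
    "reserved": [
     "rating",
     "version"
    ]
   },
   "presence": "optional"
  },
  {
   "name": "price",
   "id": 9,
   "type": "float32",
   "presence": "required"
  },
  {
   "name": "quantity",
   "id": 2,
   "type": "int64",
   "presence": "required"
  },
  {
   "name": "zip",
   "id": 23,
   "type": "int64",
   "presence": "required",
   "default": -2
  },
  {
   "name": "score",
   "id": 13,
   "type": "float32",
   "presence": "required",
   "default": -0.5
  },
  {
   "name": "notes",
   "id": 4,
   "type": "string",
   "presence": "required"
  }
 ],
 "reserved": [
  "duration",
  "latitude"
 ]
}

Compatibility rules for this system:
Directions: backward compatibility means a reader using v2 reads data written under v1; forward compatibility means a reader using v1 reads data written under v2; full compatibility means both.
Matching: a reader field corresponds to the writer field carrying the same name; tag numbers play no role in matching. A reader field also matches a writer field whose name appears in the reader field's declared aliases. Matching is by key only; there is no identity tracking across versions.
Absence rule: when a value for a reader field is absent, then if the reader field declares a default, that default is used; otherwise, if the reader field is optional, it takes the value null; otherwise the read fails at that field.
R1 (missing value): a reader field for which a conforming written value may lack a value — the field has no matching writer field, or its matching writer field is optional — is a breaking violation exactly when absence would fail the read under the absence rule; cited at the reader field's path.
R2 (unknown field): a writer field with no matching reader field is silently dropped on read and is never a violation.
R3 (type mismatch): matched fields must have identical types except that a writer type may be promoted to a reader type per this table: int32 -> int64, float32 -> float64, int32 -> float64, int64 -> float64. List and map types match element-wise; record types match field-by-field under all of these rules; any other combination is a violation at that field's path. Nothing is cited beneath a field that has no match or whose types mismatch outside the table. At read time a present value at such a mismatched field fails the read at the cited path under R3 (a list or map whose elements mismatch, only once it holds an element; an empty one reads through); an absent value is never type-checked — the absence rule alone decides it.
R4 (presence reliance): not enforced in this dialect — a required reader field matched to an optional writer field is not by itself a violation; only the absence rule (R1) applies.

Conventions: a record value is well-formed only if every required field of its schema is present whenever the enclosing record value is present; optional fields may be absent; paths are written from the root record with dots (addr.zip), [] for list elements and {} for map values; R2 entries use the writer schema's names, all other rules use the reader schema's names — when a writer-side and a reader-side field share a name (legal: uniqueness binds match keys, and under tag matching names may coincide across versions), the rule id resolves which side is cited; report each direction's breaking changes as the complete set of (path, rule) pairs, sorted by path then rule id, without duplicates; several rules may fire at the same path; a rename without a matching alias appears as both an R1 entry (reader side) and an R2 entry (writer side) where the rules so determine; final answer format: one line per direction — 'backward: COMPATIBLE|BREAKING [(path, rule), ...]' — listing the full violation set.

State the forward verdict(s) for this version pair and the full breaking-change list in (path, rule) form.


in User below, arrows point writer -> reader
forward analysis of User with v1 as reader and v2 as writer:
  extras: map<string, float32> -> map<string, float32>, writer required; from extras
  meta: Meta -> Meta, writer optional; from meta
  price: float32 -> float32, writer required; from price
  quantity: int64 -> int64, writer required; from quantity
  score: float32 -> float32, writer required; from score
  notes: string -> string, writer required; from notes
  writer field zip has no reader counterpart
  meta.signature: bytes -> bytes, writer required; from meta.signature
  meta.retries: int32 -> int32, writer optional; from meta.retries
  meta.archived: bool -> bool, writer optional; from meta.archived
  meta.title: string -> string, writer required; from meta.title
  => forward verdict for User: COMPATIBLE, no violations
the rest of the User diff is inert for this question:
  added field zip to record User: required int64, tag 23, default -2 (in v2 it sits immediately before score) -> fires no rule on User, leaving the asked answer as it is
  field price in record User: tag 10 changed to 9 -> fires no rule on User, leaving the asked answer as it is

forward: COMPATIBLE []


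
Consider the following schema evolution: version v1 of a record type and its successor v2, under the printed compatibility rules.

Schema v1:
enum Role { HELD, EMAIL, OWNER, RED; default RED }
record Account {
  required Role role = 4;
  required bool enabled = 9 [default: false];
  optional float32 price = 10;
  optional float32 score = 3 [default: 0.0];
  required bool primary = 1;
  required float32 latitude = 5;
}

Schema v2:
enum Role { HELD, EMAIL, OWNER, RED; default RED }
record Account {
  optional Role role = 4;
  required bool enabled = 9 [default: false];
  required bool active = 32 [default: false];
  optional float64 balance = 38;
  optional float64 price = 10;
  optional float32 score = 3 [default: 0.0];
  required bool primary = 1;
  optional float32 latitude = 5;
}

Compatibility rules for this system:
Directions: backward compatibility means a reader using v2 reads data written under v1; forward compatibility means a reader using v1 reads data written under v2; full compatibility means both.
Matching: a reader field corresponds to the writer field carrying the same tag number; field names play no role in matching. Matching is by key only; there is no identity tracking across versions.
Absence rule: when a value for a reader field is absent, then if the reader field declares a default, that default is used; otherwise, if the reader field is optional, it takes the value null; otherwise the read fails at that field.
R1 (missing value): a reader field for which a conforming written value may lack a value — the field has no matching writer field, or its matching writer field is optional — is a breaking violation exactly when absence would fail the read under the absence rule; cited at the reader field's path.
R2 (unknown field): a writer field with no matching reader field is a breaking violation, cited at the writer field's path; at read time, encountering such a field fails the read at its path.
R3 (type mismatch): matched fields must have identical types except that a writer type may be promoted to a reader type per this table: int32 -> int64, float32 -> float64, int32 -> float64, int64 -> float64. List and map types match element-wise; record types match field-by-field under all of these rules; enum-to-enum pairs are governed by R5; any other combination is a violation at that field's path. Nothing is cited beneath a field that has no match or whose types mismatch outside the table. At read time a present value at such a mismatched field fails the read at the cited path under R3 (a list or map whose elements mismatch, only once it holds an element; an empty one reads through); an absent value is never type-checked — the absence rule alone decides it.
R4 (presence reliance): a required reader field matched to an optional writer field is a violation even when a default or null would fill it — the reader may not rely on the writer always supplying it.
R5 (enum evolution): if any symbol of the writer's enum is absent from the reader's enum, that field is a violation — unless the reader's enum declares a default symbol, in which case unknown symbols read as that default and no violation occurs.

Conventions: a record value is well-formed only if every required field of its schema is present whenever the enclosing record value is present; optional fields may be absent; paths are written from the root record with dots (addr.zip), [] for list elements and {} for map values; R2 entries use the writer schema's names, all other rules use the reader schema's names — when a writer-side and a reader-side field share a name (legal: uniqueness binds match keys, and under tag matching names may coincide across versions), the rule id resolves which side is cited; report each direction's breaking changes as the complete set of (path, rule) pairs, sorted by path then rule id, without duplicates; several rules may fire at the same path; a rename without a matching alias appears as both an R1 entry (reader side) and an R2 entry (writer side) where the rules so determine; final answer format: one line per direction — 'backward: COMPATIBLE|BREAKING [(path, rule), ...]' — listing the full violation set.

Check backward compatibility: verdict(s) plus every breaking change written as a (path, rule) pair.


arrows below run writer -> reader for Account
backward pass over Account, reader schema v2, writer schema v1:
  role: paired with writer role (Role -> Role; writer required)
  enabled: paired with writer enabled (bool -> bool; writer required)
  active: no writer match
  balance: no writer match
  price: paired with writer price (float32 -> float64; writer optional)
  score: paired with writer score (float32 -> float32; writer optional)
  primary: paired with writer primary (bool -> bool; writer required)
  latitude: paired with writer latitude (float32 -> float32; writer required)
  => backward verdict for Account: COMPATIBLE, no violations
diffs on Account not affecting the asked answer:
  added field active to record Account: required bool, tag 32, default false (in v2 it sits immediately before price) -> fires only in the forward direction of Account, which is not asked here
  added field balance to record Account: optional float64, tag 38 (in v2 it sits immediately before price) -> fires only in the forward direction of Account, which is not asked here
  field price in record Account: type float32 changed to float64 -> fires only in the forward direction of Account, which is not asked here
  field role in record Account: required changed to optional -> fires only in the forward direction of Account, which is not asked here
  field latitude in record Account: required changed to optional -> fires only in the forward direction of Account, which is not asked here

backward: COMPATIBLE []
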